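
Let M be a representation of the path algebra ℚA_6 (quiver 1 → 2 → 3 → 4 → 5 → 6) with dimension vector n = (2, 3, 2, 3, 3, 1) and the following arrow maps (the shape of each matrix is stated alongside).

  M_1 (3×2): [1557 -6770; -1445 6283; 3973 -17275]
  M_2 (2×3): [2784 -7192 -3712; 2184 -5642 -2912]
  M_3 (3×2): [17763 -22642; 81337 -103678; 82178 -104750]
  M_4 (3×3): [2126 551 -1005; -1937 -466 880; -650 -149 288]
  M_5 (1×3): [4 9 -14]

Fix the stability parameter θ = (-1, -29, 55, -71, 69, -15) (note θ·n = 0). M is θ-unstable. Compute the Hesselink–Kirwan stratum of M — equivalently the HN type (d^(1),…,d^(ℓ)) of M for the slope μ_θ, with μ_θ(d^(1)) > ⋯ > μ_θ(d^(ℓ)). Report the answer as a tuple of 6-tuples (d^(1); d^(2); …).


Barcode: M ≅ I[1,2], I[1,6], I[2,2], I[3,5], I[4,5]. HN layers by μ_θ (6 steps, strictly decreasing):
  μ^(1)=69; μ^(2)=27; μ^(3)=-8; μ^(4)=-15; μ^(5)=-29; μ^(6)=-71

((0, 0, 0, 0, 2, 0); (0, 0, 0, 0, 1, 1); (0, 0, 2, 2, 0, 0); (2, 2, 0, 0, 0, 0); (0, 1, 0, 0, 0, 0); (0, 0, 0, 1, 0, 0))


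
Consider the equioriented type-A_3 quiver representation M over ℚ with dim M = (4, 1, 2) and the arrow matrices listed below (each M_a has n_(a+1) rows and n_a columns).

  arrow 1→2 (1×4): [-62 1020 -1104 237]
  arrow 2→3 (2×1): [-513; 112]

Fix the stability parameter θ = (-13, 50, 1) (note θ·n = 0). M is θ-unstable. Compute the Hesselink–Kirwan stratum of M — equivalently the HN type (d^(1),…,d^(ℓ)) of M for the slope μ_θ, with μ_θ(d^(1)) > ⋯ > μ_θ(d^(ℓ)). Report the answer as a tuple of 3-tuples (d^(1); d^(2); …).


Barcode: M ≅ I[1,1]^3, I[1,3], I[3,3]. HN layers by μ_θ (3 steps, strictly decreasing):
  μ^(1)=51/2; μ^(2)=1; μ^(3)=-13

((0, 1, 1); (0, 0, 1); (4, 0, 0))


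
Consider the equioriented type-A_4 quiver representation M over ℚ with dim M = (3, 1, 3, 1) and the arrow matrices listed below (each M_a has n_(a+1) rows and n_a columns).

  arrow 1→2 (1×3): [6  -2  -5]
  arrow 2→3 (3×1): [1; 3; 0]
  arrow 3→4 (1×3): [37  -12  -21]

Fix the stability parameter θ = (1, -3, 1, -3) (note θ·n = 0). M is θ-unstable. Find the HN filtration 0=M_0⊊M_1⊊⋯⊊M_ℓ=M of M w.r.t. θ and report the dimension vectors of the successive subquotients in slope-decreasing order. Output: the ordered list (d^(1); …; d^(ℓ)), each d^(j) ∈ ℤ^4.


Via rank(M_{q-1}∘⋯∘M_p): M ≅ I[1,1]^2, I[1,4], I[3,3]^2.
μ_θ-semistable layers: μ^(1)=1; μ^(2)=-1

((2, 0, 2, 0); (1, 1, 1, 1))


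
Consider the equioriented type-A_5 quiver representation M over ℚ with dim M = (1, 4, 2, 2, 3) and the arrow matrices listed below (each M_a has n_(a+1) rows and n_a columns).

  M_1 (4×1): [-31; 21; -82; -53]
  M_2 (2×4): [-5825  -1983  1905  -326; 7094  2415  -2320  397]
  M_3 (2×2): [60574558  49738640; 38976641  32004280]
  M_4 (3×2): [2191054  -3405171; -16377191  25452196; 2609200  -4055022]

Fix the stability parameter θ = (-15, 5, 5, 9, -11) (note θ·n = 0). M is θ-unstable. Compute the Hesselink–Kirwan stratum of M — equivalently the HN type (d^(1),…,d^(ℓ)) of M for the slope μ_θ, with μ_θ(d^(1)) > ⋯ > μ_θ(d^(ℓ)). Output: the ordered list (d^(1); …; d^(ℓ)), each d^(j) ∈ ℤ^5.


Interval decomposition of M: I[1,2], I[2,2], I[2,3], I[2,5], I[4,5], I[5,5].
HN type (ℓ=5): μ^(1)=5; μ^(2)=2; μ^(3)=-1; μ^(4)=-11; μ^(5)=-15

((0, 3, 1, 0, 0); (0, 1, 1, 1, 1); (0, 0, 0, 1, 1); (0, 0, 0, 0, 1); (1, 0, 0, 0, 0))


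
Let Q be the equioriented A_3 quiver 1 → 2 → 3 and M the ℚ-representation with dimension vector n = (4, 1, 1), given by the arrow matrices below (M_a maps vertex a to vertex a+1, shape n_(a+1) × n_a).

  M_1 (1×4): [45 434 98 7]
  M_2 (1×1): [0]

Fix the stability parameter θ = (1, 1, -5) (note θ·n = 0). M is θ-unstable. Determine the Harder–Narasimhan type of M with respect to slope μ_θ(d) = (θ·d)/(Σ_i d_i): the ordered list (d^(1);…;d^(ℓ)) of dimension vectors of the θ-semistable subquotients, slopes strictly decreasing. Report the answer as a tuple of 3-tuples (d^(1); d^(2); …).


Via rank(M_{q-1}∘⋯∘M_p): M ≅ I[1,1]^3, I[1,2], I[3,3].
μ_θ-semistable layers: μ^(1)=1; μ^(2)=-5

((4, 1, 0); (0, 0, 1))


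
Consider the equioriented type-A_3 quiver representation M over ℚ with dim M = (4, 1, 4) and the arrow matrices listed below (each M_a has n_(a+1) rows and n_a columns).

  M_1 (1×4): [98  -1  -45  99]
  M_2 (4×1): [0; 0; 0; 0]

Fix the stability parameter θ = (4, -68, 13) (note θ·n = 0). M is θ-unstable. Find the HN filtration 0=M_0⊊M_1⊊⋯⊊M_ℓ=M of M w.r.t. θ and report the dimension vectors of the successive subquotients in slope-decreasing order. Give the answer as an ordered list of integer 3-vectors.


Via rank(M_{q-1}∘⋯∘M_p): M ≅ I[1,1]^3, I[1,2], I[3,3]^4.
μ_θ-semistable layers: μ^(1)=13; μ^(2)=4; μ^(3)=-32

((0, 0, 4); (3, 0, 0); (1, 1, 0))


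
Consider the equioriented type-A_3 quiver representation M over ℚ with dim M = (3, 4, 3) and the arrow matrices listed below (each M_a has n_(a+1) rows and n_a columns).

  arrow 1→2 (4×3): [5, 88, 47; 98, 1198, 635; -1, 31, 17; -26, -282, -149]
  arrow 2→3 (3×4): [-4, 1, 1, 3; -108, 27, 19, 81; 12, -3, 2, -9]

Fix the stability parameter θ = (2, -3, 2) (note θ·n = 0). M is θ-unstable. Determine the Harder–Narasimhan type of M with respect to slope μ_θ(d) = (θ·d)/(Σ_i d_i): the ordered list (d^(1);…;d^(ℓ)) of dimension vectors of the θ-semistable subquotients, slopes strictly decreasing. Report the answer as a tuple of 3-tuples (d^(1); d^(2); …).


Barcode: M ≅ I[1,2]^2, I[1,3], I[2,3], I[3,3]. HN layers by μ_θ (3 steps, strictly decreasing):
  μ^(1)=2; μ^(2)=-1/2; μ^(3)=-3

((0, 0, 3); (3, 3, 0); (0, 1, 0))


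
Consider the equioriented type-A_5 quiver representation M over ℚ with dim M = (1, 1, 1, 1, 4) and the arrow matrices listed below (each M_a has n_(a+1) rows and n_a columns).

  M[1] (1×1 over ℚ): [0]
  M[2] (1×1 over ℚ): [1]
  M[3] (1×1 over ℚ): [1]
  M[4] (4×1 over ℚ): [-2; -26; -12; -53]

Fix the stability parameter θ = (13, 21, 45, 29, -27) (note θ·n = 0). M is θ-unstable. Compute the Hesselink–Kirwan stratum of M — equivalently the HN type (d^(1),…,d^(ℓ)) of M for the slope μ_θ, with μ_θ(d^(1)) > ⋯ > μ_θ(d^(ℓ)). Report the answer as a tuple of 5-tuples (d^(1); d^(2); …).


Via rank(M_{q-1}∘⋯∘M_p): M ≅ I[1,1], I[2,5], I[5,5]^3.
μ_θ-semistable layers: μ^(1)=17; μ^(2)=13; μ^(3)=-27

((0, 1, 1, 1, 1); (1, 0, 0, 0, 0); (0, 0, 0, 0, 3))


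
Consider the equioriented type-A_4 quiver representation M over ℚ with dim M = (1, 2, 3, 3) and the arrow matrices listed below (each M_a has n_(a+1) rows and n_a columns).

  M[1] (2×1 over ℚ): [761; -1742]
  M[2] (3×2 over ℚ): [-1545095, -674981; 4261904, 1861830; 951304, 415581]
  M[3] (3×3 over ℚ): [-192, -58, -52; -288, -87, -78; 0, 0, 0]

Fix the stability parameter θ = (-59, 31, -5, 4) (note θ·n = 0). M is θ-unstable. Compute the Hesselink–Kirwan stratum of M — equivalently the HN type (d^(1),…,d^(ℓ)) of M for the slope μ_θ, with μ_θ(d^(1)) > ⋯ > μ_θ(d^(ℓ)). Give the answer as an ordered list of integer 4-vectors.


Interval decomposition of M: I[1,3], I[2,3], I[3,4], I[4,4]^2.
HN type (ℓ=4): μ^(1)=13; μ^(2)=4; μ^(3)=-5; μ^(4)=-59

((0, 2, 2, 0); (0, 0, 0, 3); (0, 0, 1, 0); (1, 0, 0, 0))


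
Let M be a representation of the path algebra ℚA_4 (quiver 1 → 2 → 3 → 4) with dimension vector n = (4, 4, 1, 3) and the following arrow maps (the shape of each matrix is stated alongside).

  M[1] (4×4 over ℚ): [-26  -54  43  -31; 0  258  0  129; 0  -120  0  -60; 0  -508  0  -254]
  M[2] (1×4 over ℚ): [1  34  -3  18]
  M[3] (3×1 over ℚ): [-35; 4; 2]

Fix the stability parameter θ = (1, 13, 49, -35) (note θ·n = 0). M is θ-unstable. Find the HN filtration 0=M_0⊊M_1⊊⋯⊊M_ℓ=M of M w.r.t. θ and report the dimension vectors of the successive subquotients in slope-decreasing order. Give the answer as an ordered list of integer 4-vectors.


Interval decomposition of M: I[1,1]^2, I[1,2], I[1,4], I[2,2]^2, I[4,4]^2.
HN type (ℓ=4): μ^(1)=13; μ^(2)=9; μ^(3)=1; μ^(4)=-35

((0, 3, 0, 0); (0, 1, 1, 1); (4, 0, 0, 0); (0, 0, 0, 2))


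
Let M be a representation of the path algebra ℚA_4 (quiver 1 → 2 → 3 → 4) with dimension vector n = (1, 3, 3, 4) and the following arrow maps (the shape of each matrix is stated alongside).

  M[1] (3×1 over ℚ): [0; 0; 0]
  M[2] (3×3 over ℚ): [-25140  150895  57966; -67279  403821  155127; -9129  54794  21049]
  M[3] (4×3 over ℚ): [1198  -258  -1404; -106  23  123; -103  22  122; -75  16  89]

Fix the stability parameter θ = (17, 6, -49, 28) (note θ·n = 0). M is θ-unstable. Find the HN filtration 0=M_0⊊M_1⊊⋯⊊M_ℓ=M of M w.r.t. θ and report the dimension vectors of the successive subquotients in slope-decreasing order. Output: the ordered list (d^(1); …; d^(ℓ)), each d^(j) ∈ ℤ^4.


Via rank(M_{q-1}∘⋯∘M_p): M ≅ I[1,1], I[2,4]^3, I[4,4].
μ_θ-semistable layers: μ^(1)=28; μ^(2)=17; μ^(3)=-43/2

((0, 0, 0, 4); (1, 0, 0, 0); (0, 3, 3, 0))


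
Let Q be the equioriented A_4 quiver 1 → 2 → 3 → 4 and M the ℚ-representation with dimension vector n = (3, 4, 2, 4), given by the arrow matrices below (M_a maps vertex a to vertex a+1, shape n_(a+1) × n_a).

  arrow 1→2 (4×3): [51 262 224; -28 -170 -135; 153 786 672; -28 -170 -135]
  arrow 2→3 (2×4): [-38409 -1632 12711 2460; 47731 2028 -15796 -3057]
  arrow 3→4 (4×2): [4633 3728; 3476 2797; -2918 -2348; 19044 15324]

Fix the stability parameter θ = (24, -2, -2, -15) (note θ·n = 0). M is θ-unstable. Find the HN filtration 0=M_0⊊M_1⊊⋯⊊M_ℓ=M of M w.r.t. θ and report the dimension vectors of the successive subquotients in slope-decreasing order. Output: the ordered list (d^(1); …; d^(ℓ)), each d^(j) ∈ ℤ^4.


Via rank(M_{q-1}∘⋯∘M_p): M ≅ I[1,1], I[1,2], I[1,4], I[2,2], I[2,4], I[4,4]^2.
μ_θ-semistable layers: μ^(1)=24; μ^(2)=11; μ^(3)=5/4; μ^(4)=-2; μ^(5)=-19/3; μ^(6)=-15

((1, 0, 0, 0); (1, 1, 0, 0); (1, 1, 1, 1); (0, 1, 0, 0); (0, 1, 1, 1); (0, 0, 0, 2))


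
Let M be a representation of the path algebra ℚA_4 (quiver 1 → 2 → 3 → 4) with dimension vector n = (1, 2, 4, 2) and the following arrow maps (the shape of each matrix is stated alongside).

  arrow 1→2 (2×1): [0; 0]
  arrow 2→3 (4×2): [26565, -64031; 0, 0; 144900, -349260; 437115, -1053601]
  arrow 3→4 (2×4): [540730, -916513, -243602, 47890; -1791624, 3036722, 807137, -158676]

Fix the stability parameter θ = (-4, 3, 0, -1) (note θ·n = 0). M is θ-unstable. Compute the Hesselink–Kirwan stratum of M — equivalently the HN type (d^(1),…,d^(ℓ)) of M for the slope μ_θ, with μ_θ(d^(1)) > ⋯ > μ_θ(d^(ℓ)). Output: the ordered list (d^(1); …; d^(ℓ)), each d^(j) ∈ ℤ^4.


Interval decomposition of M: I[1,1], I[2,2], I[2,3], I[3,3], I[3,4]^2.
HN type (ℓ=5): μ^(1)=3; μ^(2)=3/2; μ^(3)=0; μ^(4)=-1/2; μ^(5)=-4

((0, 1, 0, 0); (0, 1, 1, 0); (0, 0, 1, 0); (0, 0, 2, 2); (1, 0, 0, 0))


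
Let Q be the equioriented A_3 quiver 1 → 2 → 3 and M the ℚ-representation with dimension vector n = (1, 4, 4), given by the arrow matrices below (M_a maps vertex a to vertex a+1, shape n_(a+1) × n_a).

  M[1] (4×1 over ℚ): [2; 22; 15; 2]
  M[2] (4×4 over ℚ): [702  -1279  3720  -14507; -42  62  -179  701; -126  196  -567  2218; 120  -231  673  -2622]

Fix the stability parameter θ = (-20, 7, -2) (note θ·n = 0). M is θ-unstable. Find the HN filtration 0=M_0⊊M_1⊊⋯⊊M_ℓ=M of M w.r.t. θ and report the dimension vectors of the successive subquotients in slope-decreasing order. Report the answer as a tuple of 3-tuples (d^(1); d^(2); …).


Via rank(M_{q-1}∘⋯∘M_p): M ≅ I[1,3], I[2,2], I[2,3]^2, I[3,3].
μ_θ-semistable layers: μ^(1)=7; μ^(2)=5/2; μ^(3)=-2; μ^(4)=-20

((0, 1, 0); (0, 3, 3); (0, 0, 1); (1, 0, 0))


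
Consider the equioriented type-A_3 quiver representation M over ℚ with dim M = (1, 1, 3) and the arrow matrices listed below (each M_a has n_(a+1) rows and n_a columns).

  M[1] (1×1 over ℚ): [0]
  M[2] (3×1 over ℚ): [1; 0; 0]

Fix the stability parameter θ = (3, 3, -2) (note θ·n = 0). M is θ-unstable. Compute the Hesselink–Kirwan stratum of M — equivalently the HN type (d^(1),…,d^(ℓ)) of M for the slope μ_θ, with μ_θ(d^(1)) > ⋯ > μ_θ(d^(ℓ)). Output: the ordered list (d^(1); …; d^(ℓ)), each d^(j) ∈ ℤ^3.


Barcode: M ≅ I[1,1], I[2,3], I[3,3]^2. HN layers by μ_θ (3 steps, strictly decreasing):
  μ^(1)=3; μ^(2)=1/2; μ^(3)=-2

((1, 0, 0); (0, 1, 1); (0, 0, 2))


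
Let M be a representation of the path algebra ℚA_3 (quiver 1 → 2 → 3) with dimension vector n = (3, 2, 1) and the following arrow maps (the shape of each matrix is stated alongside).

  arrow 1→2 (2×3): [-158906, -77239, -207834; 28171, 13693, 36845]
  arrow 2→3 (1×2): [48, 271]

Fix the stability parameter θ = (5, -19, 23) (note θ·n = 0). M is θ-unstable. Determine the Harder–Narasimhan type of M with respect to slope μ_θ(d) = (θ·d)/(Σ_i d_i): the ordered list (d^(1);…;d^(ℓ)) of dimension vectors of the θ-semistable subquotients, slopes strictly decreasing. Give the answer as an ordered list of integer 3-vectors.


Via rank(M_{q-1}∘⋯∘M_p): M ≅ I[1,1], I[1,2], I[1,3].
μ_θ-semistable layers: μ^(1)=23; μ^(2)=5; μ^(3)=-7

((0, 0, 1); (1, 0, 0); (2, 2, 0))


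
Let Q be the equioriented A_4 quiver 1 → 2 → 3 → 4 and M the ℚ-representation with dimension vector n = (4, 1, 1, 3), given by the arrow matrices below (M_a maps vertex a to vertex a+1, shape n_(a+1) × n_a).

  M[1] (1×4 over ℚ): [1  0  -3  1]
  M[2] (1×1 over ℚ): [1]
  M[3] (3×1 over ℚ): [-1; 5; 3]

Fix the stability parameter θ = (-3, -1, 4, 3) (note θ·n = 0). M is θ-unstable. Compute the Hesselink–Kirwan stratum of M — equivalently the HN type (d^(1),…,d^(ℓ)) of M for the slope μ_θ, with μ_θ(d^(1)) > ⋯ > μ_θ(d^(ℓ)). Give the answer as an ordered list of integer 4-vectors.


Interval decomposition of M: I[1,1]^3, I[1,4], I[4,4]^2.
HN type (ℓ=4): μ^(1)=7/2; μ^(2)=3; μ^(3)=-1; μ^(4)=-3

((0, 0, 1, 1); (0, 0, 0, 2); (0, 1, 0, 0); (4, 0, 0, 0))


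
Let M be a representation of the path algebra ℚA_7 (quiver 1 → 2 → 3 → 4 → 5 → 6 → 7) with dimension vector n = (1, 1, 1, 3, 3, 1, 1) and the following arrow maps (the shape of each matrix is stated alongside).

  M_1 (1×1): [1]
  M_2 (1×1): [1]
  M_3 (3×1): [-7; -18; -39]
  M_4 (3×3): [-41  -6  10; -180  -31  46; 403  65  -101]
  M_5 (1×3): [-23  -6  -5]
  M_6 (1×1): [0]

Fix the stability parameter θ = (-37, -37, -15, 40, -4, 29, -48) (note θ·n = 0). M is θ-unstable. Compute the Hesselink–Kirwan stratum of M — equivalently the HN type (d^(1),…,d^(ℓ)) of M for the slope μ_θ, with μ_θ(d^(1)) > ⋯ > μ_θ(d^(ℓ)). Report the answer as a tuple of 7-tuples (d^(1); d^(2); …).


Via rank(M_{q-1}∘⋯∘M_p): M ≅ I[1,6], I[4,5]^2, I[7,7].
μ_θ-semistable layers: μ^(1)=29; μ^(2)=18; μ^(3)=-15; μ^(4)=-37; μ^(5)=-48

((0, 0, 0, 0, 0, 1, 0); (0, 0, 0, 3, 3, 0, 0); (0, 0, 1, 0, 0, 0, 0); (1, 1, 0, 0, 0, 0, 0); (0, 0, 0, 0, 0, 0, 1))


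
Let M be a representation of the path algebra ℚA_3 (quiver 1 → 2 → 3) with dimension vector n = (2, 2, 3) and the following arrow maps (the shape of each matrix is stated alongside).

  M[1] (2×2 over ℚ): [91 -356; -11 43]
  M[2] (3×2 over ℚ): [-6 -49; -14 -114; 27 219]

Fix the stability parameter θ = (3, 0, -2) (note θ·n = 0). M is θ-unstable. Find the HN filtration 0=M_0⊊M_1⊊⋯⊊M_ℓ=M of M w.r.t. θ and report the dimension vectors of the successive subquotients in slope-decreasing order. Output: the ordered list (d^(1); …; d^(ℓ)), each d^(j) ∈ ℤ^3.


Barcode: M ≅ I[1,3]^2, I[3,3]. HN layers by μ_θ (2 steps, strictly decreasing):
  μ^(1)=1/3; μ^(2)=-2

((2, 2, 2); (0, 0, 1))


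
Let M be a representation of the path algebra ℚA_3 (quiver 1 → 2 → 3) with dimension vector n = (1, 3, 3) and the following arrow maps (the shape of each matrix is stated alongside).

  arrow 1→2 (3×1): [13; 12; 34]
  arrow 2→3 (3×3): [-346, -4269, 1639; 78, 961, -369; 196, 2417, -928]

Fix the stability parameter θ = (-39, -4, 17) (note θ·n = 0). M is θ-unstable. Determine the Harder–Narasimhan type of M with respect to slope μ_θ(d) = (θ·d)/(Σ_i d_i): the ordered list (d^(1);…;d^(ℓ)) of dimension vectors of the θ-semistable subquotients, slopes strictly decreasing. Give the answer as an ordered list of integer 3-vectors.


Via rank(M_{q-1}∘⋯∘M_p): M ≅ I[1,2], I[2,3]^2, I[3,3].
μ_θ-semistable layers: μ^(1)=17; μ^(2)=-4; μ^(3)=-39

((0, 0, 3); (0, 3, 0); (1, 0, 0))


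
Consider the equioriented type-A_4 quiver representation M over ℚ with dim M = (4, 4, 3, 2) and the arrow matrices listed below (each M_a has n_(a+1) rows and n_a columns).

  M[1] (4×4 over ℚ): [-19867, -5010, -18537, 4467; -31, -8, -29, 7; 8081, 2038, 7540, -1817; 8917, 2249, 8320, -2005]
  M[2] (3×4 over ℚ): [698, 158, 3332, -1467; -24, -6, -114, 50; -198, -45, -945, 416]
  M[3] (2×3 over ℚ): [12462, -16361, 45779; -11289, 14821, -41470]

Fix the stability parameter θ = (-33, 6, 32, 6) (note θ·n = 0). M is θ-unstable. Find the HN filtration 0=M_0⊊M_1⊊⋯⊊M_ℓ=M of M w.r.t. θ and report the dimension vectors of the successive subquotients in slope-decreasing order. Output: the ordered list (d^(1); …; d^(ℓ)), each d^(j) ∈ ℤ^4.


Interval decomposition of M: I[1,1], I[1,2], I[1,4]^2, I[2,2], I[3,3].
HN type (ℓ=4): μ^(1)=32; μ^(2)=19; μ^(3)=6; μ^(4)=-33

((0, 0, 1, 0); (0, 0, 2, 2); (0, 4, 0, 0); (4, 0, 0, 0))


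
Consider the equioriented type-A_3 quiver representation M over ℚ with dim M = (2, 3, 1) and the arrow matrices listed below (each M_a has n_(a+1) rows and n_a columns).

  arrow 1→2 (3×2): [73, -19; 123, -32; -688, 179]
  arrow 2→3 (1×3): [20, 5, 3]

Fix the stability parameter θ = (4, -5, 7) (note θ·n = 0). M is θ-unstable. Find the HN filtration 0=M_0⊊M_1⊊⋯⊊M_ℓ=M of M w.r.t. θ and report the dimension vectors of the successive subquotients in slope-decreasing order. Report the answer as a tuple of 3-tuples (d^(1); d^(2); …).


Barcode: M ≅ I[1,2], I[1,3], I[2,2]. HN layers by μ_θ (3 steps, strictly decreasing):
  μ^(1)=7; μ^(2)=-1/2; μ^(3)=-5

((0, 0, 1); (2, 2, 0); (0, 1, 0))


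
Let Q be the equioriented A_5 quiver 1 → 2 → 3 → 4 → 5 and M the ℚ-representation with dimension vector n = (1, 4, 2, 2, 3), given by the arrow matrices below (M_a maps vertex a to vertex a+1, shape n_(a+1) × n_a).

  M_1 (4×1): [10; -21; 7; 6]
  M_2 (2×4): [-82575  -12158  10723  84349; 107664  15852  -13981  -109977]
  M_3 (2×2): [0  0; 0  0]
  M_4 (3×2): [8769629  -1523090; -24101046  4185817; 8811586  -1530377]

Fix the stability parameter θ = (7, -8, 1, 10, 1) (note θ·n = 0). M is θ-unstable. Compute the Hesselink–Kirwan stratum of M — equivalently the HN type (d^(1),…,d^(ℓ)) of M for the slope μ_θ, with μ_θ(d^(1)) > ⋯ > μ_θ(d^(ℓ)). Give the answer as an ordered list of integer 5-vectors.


Interval decomposition of M: I[1,3], I[2,2]^2, I[2,3], I[4,5]^2, I[5,5].
HN type (ℓ=4): μ^(1)=11/2; μ^(2)=1; μ^(3)=-1/2; μ^(4)=-8

((0, 0, 0, 2, 2); (0, 0, 2, 0, 1); (1, 1, 0, 0, 0); (0, 3, 0, 0, 0))


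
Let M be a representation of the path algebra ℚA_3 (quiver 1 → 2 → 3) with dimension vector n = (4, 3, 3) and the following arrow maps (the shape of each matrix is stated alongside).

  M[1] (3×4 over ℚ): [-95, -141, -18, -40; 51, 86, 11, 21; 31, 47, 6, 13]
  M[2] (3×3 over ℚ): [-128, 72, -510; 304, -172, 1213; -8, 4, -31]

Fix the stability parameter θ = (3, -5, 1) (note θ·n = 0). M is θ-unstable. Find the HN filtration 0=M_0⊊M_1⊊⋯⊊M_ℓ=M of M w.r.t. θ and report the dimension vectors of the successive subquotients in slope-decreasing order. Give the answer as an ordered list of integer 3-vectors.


Interval decomposition of M: I[1,1], I[1,2], I[1,3]^2, I[3,3].
HN type (ℓ=3): μ^(1)=3; μ^(2)=1; μ^(3)=-1

((1, 0, 0); (0, 0, 3); (3, 3, 0))


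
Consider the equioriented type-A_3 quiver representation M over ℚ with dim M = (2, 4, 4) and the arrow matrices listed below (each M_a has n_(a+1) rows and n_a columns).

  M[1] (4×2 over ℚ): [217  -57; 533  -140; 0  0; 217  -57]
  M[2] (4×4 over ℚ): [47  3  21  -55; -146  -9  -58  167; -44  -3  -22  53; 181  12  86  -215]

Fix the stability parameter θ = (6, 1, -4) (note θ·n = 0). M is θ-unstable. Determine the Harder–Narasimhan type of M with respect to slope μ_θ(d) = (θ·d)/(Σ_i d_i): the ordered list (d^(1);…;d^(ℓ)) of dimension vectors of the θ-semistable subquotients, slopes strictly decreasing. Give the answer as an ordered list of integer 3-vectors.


Barcode: M ≅ I[1,3]^2, I[2,3]^2. HN layers by μ_θ (2 steps, strictly decreasing):
  μ^(1)=1; μ^(2)=-3/2

((2, 2, 2); (0, 2, 2))


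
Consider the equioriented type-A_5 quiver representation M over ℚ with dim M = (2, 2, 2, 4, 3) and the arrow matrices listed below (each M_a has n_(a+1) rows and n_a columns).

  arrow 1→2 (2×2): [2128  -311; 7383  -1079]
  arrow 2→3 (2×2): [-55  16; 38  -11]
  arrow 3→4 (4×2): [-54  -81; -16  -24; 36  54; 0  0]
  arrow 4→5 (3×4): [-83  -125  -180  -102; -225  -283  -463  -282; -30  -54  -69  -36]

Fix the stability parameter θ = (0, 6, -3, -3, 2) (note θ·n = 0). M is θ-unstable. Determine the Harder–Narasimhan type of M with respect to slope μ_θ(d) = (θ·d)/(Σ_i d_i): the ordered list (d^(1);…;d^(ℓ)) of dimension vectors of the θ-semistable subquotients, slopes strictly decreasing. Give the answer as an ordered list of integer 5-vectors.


Via rank(M_{q-1}∘⋯∘M_p): M ≅ I[1,3], I[1,5], I[4,4]^2, I[4,5], I[5,5].
μ_θ-semistable layers: μ^(1)=2; μ^(2)=3/2; μ^(3)=0; μ^(4)=-3

((0, 0, 0, 0, 3); (0, 1, 1, 0, 0); (2, 1, 1, 1, 0); (0, 0, 0, 3, 0))


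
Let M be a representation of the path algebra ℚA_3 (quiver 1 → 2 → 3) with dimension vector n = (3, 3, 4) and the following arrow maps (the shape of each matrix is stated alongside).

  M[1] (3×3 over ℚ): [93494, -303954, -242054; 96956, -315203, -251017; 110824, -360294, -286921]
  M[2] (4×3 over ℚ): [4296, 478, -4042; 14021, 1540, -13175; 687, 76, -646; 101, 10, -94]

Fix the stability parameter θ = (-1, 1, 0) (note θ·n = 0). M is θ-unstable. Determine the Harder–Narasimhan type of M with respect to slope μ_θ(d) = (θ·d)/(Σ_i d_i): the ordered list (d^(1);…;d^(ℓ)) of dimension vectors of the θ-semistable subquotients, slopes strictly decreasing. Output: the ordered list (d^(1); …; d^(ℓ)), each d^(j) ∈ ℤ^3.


Via rank(M_{q-1}∘⋯∘M_p): M ≅ I[1,3]^3, I[3,3].
μ_θ-semistable layers: μ^(1)=1/2; μ^(2)=0; μ^(3)=-1

((0, 3, 3); (0, 0, 1); (3, 0, 0))


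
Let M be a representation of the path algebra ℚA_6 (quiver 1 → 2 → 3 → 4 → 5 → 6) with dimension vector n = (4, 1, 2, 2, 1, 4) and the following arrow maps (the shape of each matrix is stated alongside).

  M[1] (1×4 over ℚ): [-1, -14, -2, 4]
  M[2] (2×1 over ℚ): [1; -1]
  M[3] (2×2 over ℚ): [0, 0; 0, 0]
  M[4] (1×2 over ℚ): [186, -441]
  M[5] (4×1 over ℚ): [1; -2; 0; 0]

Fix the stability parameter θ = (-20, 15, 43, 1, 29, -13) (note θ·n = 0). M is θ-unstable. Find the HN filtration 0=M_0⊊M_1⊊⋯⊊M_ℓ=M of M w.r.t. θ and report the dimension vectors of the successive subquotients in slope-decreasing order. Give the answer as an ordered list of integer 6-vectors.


Interval decomposition of M: I[1,1]^3, I[1,3], I[3,3], I[4,4], I[4,6], I[6,6]^3.
HN type (ℓ=6): μ^(1)=43; μ^(2)=15; μ^(3)=8; μ^(4)=1; μ^(5)=-13; μ^(6)=-20

((0, 0, 2, 0, 0, 0); (0, 1, 0, 0, 0, 0); (0, 0, 0, 0, 1, 1); (0, 0, 0, 2, 0, 0); (0, 0, 0, 0, 0, 3); (4, 0, 0, 0, 0, 0))


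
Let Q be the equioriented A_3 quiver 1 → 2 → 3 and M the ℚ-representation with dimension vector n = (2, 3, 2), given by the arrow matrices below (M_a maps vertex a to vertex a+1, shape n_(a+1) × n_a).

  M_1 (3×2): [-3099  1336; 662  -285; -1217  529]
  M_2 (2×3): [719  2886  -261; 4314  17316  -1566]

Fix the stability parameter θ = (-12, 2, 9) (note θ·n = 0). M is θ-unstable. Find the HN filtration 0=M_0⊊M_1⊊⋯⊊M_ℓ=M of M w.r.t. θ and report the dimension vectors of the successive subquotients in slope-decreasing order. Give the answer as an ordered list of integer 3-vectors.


Via rank(M_{q-1}∘⋯∘M_p): M ≅ I[1,2], I[1,3], I[2,2], I[3,3].
μ_θ-semistable layers: μ^(1)=9; μ^(2)=2; μ^(3)=-12

((0, 0, 2); (0, 3, 0); (2, 0, 0))


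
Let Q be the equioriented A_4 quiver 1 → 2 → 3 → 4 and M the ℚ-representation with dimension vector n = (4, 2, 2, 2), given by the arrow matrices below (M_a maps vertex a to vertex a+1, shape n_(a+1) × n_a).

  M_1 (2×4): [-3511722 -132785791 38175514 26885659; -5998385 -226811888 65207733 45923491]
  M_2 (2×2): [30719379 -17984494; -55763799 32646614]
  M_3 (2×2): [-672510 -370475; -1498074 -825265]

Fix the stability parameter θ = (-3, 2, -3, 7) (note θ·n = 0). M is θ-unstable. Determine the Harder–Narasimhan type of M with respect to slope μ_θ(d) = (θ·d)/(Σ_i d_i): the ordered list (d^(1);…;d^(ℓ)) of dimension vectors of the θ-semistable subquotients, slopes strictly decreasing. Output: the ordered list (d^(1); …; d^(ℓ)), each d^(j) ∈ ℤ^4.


Barcode: M ≅ I[1,1]^2, I[1,2], I[1,4], I[3,3], I[4,4]. HN layers by μ_θ (4 steps, strictly decreasing):
  μ^(1)=7; μ^(2)=2; μ^(3)=-1/2; μ^(4)=-3

((0, 0, 0, 2); (0, 1, 0, 0); (0, 1, 1, 0); (4, 0, 1, 0))


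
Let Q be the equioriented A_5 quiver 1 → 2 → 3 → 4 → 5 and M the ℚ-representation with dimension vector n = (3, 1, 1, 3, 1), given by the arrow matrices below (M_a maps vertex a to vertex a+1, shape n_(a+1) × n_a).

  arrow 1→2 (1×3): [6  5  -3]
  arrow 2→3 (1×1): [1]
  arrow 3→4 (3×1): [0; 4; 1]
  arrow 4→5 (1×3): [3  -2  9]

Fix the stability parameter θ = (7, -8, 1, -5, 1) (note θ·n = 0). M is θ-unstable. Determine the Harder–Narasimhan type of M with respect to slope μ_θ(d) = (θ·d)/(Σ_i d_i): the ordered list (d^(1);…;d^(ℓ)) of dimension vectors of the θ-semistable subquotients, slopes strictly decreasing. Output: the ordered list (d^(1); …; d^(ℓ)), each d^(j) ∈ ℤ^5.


Barcode: M ≅ I[1,1]^2, I[1,5], I[4,4]^2. HN layers by μ_θ (4 steps, strictly decreasing):
  μ^(1)=7; μ^(2)=1; μ^(3)=-5/4; μ^(4)=-5

((2, 0, 0, 0, 0); (0, 0, 0, 0, 1); (1, 1, 1, 1, 0); (0, 0, 0, 2, 0))


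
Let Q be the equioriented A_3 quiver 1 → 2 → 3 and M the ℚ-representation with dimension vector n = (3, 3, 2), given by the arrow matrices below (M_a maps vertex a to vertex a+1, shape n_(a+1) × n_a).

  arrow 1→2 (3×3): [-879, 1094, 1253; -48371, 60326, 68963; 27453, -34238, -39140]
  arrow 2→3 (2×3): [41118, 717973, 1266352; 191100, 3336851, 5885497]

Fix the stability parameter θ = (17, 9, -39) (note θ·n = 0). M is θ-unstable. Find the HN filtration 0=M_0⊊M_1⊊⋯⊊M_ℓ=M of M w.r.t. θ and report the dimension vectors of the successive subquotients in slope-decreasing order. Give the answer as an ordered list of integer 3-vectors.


Via rank(M_{q-1}∘⋯∘M_p): M ≅ I[1,1], I[1,3]^2, I[2,2].
μ_θ-semistable layers: μ^(1)=17; μ^(2)=9; μ^(3)=-13/3

((1, 0, 0); (0, 1, 0); (2, 2, 2))


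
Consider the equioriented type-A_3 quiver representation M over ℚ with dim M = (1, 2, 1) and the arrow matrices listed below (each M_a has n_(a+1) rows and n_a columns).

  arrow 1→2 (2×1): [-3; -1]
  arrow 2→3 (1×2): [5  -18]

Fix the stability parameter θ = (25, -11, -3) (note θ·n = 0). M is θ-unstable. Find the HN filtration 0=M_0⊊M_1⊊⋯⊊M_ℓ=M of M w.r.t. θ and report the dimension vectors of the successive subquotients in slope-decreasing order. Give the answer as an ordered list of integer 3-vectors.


Via rank(M_{q-1}∘⋯∘M_p): M ≅ I[1,3], I[2,2].
μ_θ-semistable layers: μ^(1)=11/3; μ^(2)=-11

((1, 1, 1); (0, 1, 0))


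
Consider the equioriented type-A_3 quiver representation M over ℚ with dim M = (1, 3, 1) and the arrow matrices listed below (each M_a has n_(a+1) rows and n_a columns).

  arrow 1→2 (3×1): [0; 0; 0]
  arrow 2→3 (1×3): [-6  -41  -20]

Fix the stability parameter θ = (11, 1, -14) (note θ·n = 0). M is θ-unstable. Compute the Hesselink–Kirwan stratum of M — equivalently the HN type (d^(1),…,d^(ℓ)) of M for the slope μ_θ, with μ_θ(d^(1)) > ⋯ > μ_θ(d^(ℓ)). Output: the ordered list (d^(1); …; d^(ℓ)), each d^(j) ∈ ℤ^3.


Interval decomposition of M: I[1,1], I[2,2]^2, I[2,3].
HN type (ℓ=3): μ^(1)=11; μ^(2)=1; μ^(3)=-13/2

((1, 0, 0); (0, 2, 0); (0, 1, 1))


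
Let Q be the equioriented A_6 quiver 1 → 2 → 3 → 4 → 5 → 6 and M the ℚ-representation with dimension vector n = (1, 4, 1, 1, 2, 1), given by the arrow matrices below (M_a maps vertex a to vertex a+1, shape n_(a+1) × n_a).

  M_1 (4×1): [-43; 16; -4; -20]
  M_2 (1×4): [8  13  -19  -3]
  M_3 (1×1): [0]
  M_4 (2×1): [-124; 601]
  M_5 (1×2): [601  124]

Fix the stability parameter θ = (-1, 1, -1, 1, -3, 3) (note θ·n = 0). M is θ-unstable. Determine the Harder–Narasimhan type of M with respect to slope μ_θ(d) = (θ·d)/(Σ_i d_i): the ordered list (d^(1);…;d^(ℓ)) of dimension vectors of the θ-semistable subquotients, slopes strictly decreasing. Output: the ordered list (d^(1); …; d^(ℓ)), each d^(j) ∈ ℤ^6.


Via rank(M_{q-1}∘⋯∘M_p): M ≅ I[1,2], I[2,2]^2, I[2,3], I[4,5], I[5,6].
μ_θ-semistable layers: μ^(1)=3; μ^(2)=1; μ^(3)=0; μ^(4)=-1; μ^(5)=-3

((0, 0, 0, 0, 0, 1); (0, 3, 0, 0, 0, 0); (0, 1, 1, 0, 0, 0); (1, 0, 0, 1, 1, 0); (0, 0, 0, 0, 1, 0))


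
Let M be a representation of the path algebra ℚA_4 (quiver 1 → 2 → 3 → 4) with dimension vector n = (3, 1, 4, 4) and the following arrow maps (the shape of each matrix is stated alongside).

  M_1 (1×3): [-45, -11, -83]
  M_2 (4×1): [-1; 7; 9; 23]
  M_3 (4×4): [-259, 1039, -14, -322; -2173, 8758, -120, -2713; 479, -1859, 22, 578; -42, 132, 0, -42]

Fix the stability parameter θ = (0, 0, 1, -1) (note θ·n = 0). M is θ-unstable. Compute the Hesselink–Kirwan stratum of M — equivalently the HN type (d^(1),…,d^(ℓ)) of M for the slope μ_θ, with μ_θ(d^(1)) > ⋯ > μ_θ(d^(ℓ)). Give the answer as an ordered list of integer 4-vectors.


Via rank(M_{q-1}∘⋯∘M_p): M ≅ I[1,1]^2, I[1,3], I[3,3], I[3,4]^2, I[4,4]^2.
μ_θ-semistable layers: μ^(1)=1; μ^(2)=0; μ^(3)=-1

((0, 0, 2, 0); (3, 1, 2, 2); (0, 0, 0, 2))


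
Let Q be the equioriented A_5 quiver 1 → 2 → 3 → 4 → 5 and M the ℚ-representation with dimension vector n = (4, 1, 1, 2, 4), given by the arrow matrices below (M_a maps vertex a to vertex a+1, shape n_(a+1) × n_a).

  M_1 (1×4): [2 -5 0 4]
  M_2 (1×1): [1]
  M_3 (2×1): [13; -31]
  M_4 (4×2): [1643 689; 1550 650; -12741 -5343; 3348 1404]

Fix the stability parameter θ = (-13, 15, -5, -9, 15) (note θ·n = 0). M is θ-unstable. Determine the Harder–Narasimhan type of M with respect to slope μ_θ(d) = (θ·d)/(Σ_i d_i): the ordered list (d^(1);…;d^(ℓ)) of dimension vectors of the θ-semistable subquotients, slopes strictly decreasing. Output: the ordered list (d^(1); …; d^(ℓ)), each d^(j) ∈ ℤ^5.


Via rank(M_{q-1}∘⋯∘M_p): M ≅ I[1,1]^3, I[1,4], I[4,5], I[5,5]^3.
μ_θ-semistable layers: μ^(1)=15; μ^(2)=1/3; μ^(3)=-9; μ^(4)=-13

((0, 0, 0, 0, 4); (0, 1, 1, 1, 0); (0, 0, 0, 1, 0); (4, 0, 0, 0, 0))


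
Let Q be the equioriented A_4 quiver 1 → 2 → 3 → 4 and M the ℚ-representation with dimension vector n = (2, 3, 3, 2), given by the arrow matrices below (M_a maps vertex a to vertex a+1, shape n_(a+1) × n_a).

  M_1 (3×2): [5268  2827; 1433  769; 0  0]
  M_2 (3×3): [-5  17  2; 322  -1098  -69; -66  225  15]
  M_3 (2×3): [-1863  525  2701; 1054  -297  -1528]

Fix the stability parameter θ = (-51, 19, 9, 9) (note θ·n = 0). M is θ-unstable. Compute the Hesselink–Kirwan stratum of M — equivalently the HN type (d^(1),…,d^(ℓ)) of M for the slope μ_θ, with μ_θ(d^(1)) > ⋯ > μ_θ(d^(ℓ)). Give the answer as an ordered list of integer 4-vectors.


Via rank(M_{q-1}∘⋯∘M_p): M ≅ I[1,3], I[1,4], I[2,4].
μ_θ-semistable layers: μ^(1)=14; μ^(2)=37/3; μ^(3)=-51

((0, 1, 1, 0); (0, 2, 2, 2); (2, 0, 0, 0))


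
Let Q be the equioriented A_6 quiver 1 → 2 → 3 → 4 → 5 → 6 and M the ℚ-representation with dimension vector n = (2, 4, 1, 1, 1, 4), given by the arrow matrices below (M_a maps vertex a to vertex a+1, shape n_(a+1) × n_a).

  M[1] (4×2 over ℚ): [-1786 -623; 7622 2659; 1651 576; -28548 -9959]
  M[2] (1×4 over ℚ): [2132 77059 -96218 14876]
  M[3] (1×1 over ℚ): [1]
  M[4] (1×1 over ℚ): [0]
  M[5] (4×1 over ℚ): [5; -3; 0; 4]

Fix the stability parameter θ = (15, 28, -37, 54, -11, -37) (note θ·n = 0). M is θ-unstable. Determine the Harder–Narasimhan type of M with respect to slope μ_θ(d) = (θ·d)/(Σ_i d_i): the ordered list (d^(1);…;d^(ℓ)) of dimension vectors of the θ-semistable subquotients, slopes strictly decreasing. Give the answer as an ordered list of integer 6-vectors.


Via rank(M_{q-1}∘⋯∘M_p): M ≅ I[1,2], I[1,4], I[2,2]^2, I[5,6], I[6,6]^3.
μ_θ-semistable layers: μ^(1)=54; μ^(2)=28; μ^(3)=15; μ^(4)=2; μ^(5)=-24; μ^(6)=-37

((0, 0, 0, 1, 0, 0); (0, 3, 0, 0, 0, 0); (1, 0, 0, 0, 0, 0); (1, 1, 1, 0, 0, 0); (0, 0, 0, 0, 1, 1); (0, 0, 0, 0, 0, 3))


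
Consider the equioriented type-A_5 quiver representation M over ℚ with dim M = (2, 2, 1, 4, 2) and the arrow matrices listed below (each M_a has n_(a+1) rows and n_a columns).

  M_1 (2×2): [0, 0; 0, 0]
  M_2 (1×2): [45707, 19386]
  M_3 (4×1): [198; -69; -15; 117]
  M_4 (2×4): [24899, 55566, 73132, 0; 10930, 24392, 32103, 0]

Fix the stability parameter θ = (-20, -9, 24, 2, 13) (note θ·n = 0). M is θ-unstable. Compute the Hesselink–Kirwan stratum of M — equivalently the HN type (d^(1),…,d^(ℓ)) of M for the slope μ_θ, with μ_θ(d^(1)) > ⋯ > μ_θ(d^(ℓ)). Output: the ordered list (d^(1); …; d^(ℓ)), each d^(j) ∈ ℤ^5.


Barcode: M ≅ I[1,1]^2, I[2,2], I[2,5], I[4,4]^2, I[4,5]. HN layers by μ_θ (4 steps, strictly decreasing):
  μ^(1)=13; μ^(2)=2; μ^(3)=-9; μ^(4)=-20

((0, 0, 1, 1, 2); (0, 0, 0, 3, 0); (0, 2, 0, 0, 0); (2, 0, 0, 0, 0))


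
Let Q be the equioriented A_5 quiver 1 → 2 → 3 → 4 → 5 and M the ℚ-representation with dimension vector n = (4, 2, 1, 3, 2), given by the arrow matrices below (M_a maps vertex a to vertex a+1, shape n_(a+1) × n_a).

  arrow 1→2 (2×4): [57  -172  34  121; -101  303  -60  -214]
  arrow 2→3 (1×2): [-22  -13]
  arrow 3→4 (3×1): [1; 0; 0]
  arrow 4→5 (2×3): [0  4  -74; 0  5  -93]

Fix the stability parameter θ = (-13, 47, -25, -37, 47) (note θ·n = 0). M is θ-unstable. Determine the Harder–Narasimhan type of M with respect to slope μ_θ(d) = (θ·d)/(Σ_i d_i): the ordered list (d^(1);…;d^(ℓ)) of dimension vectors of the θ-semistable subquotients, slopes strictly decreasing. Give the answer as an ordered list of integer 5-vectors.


Interval decomposition of M: I[1,1]^2, I[1,2], I[1,4], I[4,5]^2.
HN type (ℓ=4): μ^(1)=47; μ^(2)=-5; μ^(3)=-13; μ^(4)=-37

((0, 1, 0, 0, 2); (0, 1, 1, 1, 0); (4, 0, 0, 0, 0); (0, 0, 0, 2, 0))


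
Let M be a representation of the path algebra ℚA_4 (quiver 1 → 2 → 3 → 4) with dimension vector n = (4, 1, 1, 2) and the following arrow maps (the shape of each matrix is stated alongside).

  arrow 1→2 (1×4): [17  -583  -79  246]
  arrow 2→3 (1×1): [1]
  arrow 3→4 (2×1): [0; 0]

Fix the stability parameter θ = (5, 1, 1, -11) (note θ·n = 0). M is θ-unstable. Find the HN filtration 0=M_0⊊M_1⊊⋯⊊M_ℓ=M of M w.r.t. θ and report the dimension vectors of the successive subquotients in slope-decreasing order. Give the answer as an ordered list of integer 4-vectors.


Via rank(M_{q-1}∘⋯∘M_p): M ≅ I[1,1]^3, I[1,3], I[4,4]^2.
μ_θ-semistable layers: μ^(1)=5; μ^(2)=7/3; μ^(3)=-11

((3, 0, 0, 0); (1, 1, 1, 0); (0, 0, 0, 2))


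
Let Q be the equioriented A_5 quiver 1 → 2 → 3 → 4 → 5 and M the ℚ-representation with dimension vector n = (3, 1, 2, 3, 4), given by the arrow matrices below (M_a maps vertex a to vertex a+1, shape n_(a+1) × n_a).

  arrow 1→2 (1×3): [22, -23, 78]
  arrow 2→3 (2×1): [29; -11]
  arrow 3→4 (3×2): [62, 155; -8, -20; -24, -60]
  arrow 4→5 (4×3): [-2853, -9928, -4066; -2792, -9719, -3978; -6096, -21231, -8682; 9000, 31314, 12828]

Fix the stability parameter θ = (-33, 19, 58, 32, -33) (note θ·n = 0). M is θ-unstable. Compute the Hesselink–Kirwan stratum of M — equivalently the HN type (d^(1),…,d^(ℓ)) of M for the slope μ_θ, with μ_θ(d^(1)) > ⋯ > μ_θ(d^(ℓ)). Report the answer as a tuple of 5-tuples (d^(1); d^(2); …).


Via rank(M_{q-1}∘⋯∘M_p): M ≅ I[1,1]^2, I[1,5], I[3,3], I[4,4], I[4,5], I[5,5]^2.
μ_θ-semistable layers: μ^(1)=58; μ^(2)=32; μ^(3)=19; μ^(4)=-1/2; μ^(5)=-33

((0, 0, 1, 0, 0); (0, 0, 0, 1, 0); (0, 1, 1, 1, 1); (0, 0, 0, 1, 1); (3, 0, 0, 0, 2))


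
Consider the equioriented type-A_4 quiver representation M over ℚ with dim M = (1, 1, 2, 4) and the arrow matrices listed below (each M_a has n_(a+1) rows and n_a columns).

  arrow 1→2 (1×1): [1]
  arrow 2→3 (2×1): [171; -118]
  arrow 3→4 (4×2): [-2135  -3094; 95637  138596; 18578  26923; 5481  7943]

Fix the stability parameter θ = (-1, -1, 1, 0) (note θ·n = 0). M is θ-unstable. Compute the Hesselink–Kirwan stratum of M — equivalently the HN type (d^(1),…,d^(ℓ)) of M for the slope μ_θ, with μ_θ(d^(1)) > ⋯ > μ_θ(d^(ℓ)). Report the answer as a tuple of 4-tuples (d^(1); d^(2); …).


Interval decomposition of M: I[1,4], I[3,4], I[4,4]^2.
HN type (ℓ=3): μ^(1)=1/2; μ^(2)=0; μ^(3)=-1

((0, 0, 2, 2); (0, 0, 0, 2); (1, 1, 0, 0))


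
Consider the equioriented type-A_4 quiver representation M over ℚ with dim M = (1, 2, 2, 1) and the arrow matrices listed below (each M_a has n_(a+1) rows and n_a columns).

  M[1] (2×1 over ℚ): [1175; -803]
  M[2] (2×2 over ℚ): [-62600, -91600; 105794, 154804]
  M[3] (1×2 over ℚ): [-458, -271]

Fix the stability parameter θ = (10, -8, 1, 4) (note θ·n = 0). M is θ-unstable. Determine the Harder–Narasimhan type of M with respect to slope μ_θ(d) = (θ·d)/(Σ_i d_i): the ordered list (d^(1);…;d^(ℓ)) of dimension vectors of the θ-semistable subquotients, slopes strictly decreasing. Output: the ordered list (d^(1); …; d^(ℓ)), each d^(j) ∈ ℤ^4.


Via rank(M_{q-1}∘⋯∘M_p): M ≅ I[1,4], I[2,2], I[3,3].
μ_θ-semistable layers: μ^(1)=4; μ^(2)=1; μ^(3)=-8

((0, 0, 0, 1); (1, 1, 2, 0); (0, 1, 0, 0))


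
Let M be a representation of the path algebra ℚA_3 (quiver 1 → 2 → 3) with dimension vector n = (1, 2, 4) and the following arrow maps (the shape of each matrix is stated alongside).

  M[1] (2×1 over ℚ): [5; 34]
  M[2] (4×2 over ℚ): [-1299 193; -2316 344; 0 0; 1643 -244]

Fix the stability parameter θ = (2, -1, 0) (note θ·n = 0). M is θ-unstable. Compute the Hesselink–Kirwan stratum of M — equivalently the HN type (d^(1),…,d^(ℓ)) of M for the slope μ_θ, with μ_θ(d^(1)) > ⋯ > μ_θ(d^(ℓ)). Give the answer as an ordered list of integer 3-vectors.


Barcode: M ≅ I[1,3], I[2,3], I[3,3]^2. HN layers by μ_θ (3 steps, strictly decreasing):
  μ^(1)=1/3; μ^(2)=0; μ^(3)=-1

((1, 1, 1); (0, 0, 3); (0, 1, 0))


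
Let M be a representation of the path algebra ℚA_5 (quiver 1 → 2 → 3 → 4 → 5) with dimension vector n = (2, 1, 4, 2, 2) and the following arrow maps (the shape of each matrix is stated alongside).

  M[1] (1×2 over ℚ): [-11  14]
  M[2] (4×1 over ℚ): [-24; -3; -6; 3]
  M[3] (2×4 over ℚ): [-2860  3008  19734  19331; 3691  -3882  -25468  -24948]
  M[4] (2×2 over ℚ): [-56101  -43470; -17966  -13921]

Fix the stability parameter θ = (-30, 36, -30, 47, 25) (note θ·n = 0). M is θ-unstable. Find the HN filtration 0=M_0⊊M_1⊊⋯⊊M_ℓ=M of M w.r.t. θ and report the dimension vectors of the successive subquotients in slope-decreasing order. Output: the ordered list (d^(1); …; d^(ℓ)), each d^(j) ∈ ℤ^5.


Interval decomposition of M: I[1,1], I[1,5], I[3,3]^2, I[3,5].
HN type (ℓ=3): μ^(1)=36; μ^(2)=3; μ^(3)=-30

((0, 0, 0, 2, 2); (0, 1, 1, 0, 0); (2, 0, 3, 0, 0))
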